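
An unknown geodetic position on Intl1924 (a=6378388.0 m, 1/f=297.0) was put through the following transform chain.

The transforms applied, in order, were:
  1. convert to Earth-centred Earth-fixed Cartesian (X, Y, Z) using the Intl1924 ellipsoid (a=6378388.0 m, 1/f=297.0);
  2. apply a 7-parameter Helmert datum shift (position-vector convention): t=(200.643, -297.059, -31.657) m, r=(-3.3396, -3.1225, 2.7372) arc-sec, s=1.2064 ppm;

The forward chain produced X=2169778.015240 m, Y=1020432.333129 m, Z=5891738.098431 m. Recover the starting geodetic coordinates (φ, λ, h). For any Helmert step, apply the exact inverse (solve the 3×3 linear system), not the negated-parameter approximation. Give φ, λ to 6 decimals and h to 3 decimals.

φ=67.989983°, λ=25.192027°, h=1009.431 m

start: X=2169778.0152, Y=1020432.3331, Z=5891738.0984 m
→ Helmert⁻¹: X=2169677.4897, Y=1020603.9761, Z=5891746.3268
→ geod (Bowring, a=6378388.000): φ=67.98998300°, λ=25.19202700°, h=1009.4310 m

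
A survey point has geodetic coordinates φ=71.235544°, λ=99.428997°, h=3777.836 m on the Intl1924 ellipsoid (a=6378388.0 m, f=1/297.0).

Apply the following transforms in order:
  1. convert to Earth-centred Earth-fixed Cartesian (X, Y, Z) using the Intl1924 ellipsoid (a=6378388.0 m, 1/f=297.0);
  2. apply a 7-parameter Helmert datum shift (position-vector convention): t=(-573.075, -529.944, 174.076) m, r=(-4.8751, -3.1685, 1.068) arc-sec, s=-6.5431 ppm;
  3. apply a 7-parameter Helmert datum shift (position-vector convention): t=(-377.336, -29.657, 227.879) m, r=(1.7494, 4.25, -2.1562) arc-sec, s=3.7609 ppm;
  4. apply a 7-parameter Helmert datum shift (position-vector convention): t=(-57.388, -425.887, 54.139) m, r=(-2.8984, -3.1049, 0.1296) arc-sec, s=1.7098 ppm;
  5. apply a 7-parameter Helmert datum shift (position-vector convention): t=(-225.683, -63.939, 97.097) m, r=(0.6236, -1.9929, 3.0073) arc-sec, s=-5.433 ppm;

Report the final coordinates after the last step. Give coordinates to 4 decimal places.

start: φ=71.235544°, λ=99.428997°, h=3777.836 m
→ ECEF (a=6378388.000, f=1/297.0): X=-337351.5348, Y=2031394.6015, Z=6020506.1422
→ Helmert 7p (PV): X=-338025.4029, Y=2030991.9138, Z=6020587.6313
→ Helmert 7p (PV): X=-338258.7269, Y=2030922.3660, Z=6020862.3436
→ Helmert 7p (PV): X=-338408.6014, Y=2030584.3432, Z=6020893.1470
→ Helmert 7p (PV): X=-338720.2238, Y=2030486.2353, Z=6020960.4019

X=-338720.2238 m, Y=2030486.2353 m, Z=6020960.4019 m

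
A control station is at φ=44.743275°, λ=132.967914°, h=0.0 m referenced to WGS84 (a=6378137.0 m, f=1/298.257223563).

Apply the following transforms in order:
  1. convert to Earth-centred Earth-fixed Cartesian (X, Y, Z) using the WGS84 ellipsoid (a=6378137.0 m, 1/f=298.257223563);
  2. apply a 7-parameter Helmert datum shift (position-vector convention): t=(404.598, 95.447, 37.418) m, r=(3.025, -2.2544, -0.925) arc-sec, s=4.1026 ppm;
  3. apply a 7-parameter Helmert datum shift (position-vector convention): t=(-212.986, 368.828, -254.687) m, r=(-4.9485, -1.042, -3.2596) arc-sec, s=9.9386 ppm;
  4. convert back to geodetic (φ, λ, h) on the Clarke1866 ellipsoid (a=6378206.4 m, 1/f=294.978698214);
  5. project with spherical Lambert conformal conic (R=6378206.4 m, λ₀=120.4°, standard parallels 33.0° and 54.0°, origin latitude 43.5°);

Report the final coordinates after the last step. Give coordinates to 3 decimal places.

start: φ=44.743275°, λ=132.967914°, h=0.000 m
→ ECEF (a=6378137.000, f=1/298.257223563): X=-3092858.0416, Y=3320410.2257, Z=4467129.7639
→ Helmert 7p (PV): X=-3092500.0661, Y=3320467.6516, Z=4467200.4008
→ Helmert 7p (PV): X=-3092713.8809, Y=3321025.5253, Z=4466894.8267
→ geod (Bowring, a=6378206.400): φ=44.74168439°, λ=132.96128723°, h=132.9334 m
→ lcc (R=6378206.4, λ₀=120.4°): E=972912.1346, N=209881.0796

E=972912.135 m, N=209881.080 m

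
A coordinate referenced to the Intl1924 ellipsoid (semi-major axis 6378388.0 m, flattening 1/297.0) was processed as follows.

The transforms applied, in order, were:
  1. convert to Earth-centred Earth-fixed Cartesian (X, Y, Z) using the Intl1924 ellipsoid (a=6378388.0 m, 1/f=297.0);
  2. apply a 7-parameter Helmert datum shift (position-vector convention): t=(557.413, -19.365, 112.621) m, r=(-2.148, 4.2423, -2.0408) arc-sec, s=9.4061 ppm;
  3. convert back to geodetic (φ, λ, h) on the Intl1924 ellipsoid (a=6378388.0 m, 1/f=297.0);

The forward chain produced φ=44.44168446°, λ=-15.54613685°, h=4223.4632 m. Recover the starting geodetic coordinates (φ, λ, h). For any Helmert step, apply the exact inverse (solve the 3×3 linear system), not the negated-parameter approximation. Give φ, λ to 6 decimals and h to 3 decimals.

φ=44.445353°, λ=-15.548079°, h=3697.931 m

start: φ=44.441684°, λ=-15.546137°, h=4223.463 m
→ ECEF (a=6378388.000, f=1/297.0): X=4397482.9618, Y=-1223344.1755, Z=4446300.3560
→ Helmert⁻¹: X=4396804.8483, Y=-1223316.1036, Z=4446223.6049
→ geod (Bowring, a=6378388.000): φ=44.44535300°, λ=-15.54807900°, h=3697.9310 m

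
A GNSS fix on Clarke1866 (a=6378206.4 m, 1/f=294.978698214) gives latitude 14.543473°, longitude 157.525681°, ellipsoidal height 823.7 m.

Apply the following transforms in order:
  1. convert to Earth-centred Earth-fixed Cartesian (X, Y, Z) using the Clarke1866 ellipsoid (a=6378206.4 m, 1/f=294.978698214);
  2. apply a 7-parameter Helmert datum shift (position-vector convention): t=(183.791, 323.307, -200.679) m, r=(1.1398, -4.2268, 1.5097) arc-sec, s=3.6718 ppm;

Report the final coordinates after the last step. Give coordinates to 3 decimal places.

start: φ=14.543473°, λ=157.525681°, h=823.700 m
→ ECEF (a=6378206.400, f=1/294.978698214): X=-5706890.0538, Y=2360875.0129, Z=1591365.5409
→ Helmert 7p (PV): X=-5706777.1077, Y=2361156.4246, Z=1591066.8044

X=-5706777.108 m, Y=2361156.425 m, Z=1591066.804 m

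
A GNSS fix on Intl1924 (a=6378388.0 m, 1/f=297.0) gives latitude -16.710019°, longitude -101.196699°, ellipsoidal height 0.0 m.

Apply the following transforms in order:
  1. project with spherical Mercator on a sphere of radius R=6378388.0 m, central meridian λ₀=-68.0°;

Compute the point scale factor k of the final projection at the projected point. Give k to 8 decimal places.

start: φ=-16.710019°, λ=-101.196699°, h=0.000 m
→ into merc (λ₀=-68.0°): φ=-16.71001900°, λ−λ₀=-33.19669900°
scale k = 1.04408957

1.04408957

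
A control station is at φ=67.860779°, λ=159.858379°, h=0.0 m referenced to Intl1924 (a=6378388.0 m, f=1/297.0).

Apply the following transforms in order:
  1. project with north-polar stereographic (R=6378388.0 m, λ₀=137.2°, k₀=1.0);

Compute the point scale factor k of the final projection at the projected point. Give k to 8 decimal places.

1.03827557

start: φ=67.860779°, λ=159.858379°, h=0.000 m
→ into stereo (λ₀=137.2°): φ=67.86077900°, λ−λ₀=22.65837900°
scale k = 1.03827557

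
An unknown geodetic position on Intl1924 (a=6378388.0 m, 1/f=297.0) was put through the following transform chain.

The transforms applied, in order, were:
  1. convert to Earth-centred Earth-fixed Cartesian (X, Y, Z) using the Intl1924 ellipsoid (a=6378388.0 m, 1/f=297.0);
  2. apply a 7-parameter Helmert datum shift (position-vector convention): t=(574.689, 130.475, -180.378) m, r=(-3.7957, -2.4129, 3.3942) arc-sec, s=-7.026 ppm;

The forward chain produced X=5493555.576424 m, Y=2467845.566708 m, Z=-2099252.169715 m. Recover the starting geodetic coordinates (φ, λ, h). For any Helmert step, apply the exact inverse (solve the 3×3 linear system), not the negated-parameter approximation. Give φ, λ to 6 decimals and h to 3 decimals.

start: X=5493555.5764, Y=2467845.5667, Z=-2099252.1697 m
→ Helmert⁻¹: X=5493035.5329, Y=2467680.6670, Z=-2099105.3874
→ geod (Bowring, a=6378388.000): φ=-19.33797600°, λ=24.19143100°, h=1184.6580 m

φ=-19.337976°, λ=24.191431°, h=1184.658 m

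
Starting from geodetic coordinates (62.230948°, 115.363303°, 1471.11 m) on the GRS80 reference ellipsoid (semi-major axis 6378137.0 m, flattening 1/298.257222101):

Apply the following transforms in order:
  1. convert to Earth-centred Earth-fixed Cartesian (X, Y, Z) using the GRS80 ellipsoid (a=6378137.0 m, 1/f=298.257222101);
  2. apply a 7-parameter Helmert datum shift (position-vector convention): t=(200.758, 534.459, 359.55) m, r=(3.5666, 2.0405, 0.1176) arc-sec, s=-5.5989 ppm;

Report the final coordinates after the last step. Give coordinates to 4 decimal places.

start: φ=62.230948°, λ=115.363303°, h=1471.110 m
→ ECEF (a=6378137.000, f=1/298.257222101): X=-1276559.5250, Y=2692878.0337, Z=5621854.6068
→ Helmert 7p (PV): X=-1276297.5404, Y=2693299.4787, Z=5622241.8724

X=-1276297.5404 m, Y=2693299.4787 m, Z=5622241.8724 m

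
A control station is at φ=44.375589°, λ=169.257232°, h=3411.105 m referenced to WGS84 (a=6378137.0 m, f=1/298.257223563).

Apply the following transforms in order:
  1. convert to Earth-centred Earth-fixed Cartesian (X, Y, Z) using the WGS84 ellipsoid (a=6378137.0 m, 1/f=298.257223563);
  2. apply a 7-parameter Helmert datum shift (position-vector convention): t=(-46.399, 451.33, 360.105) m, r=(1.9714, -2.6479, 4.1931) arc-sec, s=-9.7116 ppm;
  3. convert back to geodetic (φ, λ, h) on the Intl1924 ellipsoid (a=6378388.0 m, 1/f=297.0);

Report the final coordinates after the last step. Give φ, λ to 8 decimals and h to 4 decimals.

start: φ=44.375589°, λ=169.257232°, h=3411.105 m
→ ECEF (a=6378137.000, f=1/298.257223563): X=-4488751.9706, Y=851629.2007, Z=4440402.8269
→ Helmert 7p (PV): X=-4488829.0916, Y=851938.5711, Z=4440670.3247
→ geod (Bowring, a=6378388.000): φ=44.37729080°, λ=169.25360069°, h=3487.1793 m

φ=44.37729080°, λ=169.25360069°, h=3487.1793 m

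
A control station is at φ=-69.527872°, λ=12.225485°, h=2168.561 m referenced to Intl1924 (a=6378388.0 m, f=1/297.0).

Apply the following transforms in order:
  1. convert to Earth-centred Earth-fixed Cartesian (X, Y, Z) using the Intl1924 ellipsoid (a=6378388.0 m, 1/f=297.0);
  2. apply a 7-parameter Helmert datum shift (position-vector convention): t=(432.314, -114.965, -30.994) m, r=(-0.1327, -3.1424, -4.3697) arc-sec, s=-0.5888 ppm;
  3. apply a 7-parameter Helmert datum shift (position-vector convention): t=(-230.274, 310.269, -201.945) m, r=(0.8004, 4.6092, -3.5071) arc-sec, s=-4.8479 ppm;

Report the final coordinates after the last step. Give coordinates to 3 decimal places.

start: φ=-69.527872°, λ=12.225485°, h=2168.561 m
→ ECEF (a=6378388.000, f=1/297.0): X=2187462.2332, Y=473964.6329, Z=-5954992.7039
→ Helmert 7p (PV): X=2187994.0231, Y=473799.2165, Z=-5954987.1711
→ Helmert 7p (PV): X=2187628.1282, Y=474093.0945, Z=-5955207.3011

X=2187628.128 m, Y=474093.094 m, Z=-5955207.301 m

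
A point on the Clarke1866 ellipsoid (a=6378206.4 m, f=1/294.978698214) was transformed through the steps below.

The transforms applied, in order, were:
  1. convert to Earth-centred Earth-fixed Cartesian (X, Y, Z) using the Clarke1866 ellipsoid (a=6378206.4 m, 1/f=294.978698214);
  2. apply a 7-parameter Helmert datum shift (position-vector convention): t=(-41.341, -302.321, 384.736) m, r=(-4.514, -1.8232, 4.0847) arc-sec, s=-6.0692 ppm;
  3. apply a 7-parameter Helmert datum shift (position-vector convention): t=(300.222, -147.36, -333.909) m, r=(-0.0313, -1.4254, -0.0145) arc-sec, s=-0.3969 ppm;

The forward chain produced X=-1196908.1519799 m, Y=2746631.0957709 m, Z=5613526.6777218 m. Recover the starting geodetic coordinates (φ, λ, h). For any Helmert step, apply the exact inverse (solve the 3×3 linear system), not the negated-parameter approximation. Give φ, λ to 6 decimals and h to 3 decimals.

start: X=-1196908.1520, Y=2746631.0958, Z=5613526.6777 m
→ Helmert⁻¹: X=-1197170.2474, Y=2746778.6099, Z=5613871.5048
→ Helmert⁻¹: X=-1197032.1535, Y=2746998.4581, Z=5613591.5357
→ geod (Bowring, a=6378206.400): φ=62.06844700°, λ=113.54564800°, h=1917.5670 m

φ=62.068447°, λ=113.545648°, h=1917.567 m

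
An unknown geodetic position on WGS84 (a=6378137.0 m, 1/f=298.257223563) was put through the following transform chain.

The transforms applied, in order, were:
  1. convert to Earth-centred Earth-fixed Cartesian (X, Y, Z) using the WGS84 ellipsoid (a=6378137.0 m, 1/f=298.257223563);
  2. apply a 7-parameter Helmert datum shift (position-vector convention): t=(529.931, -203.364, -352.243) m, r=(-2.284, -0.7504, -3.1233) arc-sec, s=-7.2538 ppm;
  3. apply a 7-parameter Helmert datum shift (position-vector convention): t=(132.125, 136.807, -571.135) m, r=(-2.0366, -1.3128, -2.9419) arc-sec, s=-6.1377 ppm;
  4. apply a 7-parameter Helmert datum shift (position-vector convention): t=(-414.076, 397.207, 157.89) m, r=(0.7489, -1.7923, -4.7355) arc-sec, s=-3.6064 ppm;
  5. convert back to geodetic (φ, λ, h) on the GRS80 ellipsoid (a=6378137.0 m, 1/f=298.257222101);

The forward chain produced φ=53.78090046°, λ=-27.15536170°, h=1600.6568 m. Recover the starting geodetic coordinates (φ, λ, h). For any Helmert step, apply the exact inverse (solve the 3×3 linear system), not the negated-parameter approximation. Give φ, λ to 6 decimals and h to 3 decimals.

φ=53.784062°, λ=-27.159074°, h=2284.748 m

start: φ=53.780900°, λ=-27.155362°, h=1600.657 m
→ ECEF (a=6378137.000, f=1/298.257222101): X=3361437.0573, Y=-1724234.7683, Z=5123663.5136
→ Helmert⁻¹: X=3361947.3699, Y=-1724542.4080, Z=5123501.1495
→ Helmert⁻¹: X=3361893.0905, Y=-1724692.4444, Z=5124065.3084
→ Helmert⁻¹: X=3361432.2980, Y=-1724507.4336, Z=5124423.3984
→ geod (Bowring, a=6378137.000): φ=53.78406200°, λ=-27.15907400°, h=2284.7480 m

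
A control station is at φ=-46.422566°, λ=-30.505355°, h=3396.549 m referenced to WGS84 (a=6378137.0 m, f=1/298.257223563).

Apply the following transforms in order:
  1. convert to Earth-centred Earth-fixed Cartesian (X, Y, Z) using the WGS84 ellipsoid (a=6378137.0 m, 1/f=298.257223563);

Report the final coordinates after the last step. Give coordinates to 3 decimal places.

start: φ=-46.422566°, λ=-30.505355°, h=3396.549 m
→ ECEF (a=6378137.000, f=1/298.257223563): X=3796778.4278, Y=-2236951.4194, Z=-4600211.7157

X=3796778.428 m, Y=-2236951.419 m, Z=-4600211.716 m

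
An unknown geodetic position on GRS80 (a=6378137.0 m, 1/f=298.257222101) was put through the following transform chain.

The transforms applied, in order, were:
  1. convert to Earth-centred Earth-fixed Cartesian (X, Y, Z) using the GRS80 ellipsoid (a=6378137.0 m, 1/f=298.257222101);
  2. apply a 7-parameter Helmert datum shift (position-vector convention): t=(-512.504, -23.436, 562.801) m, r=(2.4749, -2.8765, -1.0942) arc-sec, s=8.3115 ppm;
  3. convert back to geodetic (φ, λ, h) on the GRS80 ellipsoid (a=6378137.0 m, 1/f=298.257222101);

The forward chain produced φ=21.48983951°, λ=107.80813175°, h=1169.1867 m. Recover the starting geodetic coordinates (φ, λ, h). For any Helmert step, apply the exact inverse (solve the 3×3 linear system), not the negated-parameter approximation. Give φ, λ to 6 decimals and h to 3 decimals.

φ=21.485144°, λ=107.803279°, h=784.869 m

start: φ=21.489840°, λ=107.808132°, h=1169.187 m
→ ECEF (a=6378137.000, f=1/298.257222101): X=-1816174.2604, Y=5653963.4103, Z=2322372.5033
→ Helmert⁻¹: X=-1815644.2807, Y=5653958.0797, Z=2321747.8852
→ geod (Bowring, a=6378137.000): φ=21.48514400°, λ=107.80327900°, h=784.8690 m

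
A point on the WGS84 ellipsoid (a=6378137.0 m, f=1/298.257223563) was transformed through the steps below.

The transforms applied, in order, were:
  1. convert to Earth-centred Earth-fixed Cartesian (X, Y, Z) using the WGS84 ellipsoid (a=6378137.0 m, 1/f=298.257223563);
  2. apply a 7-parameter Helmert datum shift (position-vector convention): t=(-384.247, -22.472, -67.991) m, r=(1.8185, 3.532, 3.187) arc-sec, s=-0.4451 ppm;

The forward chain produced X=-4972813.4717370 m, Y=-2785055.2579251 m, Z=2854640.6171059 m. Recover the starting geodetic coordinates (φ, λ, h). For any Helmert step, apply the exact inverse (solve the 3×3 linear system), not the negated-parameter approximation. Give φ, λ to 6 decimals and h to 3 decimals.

start: X=-4972813.4717, Y=-2785055.2579, Z=2854640.6171 m
→ Helmert⁻¹: X=-4972523.3499, Y=-2784932.0275, Z=2854649.2840
→ geod (Bowring, a=6378137.000): φ=26.75971100°, λ=-150.74837600°, h=403.1320 m

φ=26.759711°, λ=-150.748376°, h=403.132 m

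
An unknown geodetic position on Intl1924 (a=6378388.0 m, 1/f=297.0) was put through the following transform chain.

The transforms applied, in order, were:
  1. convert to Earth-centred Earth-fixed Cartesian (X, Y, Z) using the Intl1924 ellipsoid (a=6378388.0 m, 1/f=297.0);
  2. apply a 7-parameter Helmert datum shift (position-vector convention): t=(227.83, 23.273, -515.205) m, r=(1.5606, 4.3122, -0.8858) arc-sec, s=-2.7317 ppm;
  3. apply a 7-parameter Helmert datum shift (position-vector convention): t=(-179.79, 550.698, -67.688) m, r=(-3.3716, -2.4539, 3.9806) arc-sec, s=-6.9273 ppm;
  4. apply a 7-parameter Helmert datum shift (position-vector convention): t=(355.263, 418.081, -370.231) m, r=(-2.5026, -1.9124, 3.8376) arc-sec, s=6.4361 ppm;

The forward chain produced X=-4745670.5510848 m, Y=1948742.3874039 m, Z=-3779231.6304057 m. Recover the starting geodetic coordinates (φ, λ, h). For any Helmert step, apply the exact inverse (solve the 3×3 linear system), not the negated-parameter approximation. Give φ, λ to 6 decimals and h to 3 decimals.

φ=-36.555061°, λ=157.684412°, h=577.933 m

start: X=-4745670.5511, Y=1948742.3874, Z=-3779231.6304 m
→ Helmert⁻¹: X=-4745994.0523, Y=1948445.9147, Z=-3778769.4352
→ Helmert⁻¹: X=-4745854.4974, Y=1948062.0638, Z=-3778639.6199
→ Helmert⁻¹: X=-4746024.6694, Y=1947995.1444, Z=-3778248.6952
→ geod (Bowring, a=6378388.000): φ=-36.55506100°, λ=157.68441200°, h=577.9330 m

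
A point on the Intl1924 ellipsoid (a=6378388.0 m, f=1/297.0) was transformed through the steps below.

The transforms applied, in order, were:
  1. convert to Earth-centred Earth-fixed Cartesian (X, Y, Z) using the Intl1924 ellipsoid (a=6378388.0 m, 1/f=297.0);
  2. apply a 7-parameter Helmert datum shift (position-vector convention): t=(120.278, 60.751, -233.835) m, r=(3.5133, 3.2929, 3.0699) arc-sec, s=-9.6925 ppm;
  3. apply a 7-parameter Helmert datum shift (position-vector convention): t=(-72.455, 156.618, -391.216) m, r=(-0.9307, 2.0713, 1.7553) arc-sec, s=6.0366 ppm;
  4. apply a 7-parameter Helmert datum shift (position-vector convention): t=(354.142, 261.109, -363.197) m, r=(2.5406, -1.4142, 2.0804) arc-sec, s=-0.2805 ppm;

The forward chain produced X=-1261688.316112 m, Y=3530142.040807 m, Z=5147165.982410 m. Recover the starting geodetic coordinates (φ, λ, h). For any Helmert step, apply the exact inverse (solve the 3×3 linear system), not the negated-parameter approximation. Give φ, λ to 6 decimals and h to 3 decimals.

φ=54.122454°, λ=109.674203°, h=3968.111 m

start: X=-1261688.3161, Y=3530142.0408, Z=5147165.9824 m
→ Helmert⁻¹: X=-1261971.9163, Y=3529958.0529, Z=5147495.7966
→ Helmert⁻¹: X=-1261913.5002, Y=3529767.6378, Z=5147859.1918
→ Helmert⁻¹: X=-1262075.6607, Y=3529847.5694, Z=5148062.6531
→ geod (Bowring, a=6378388.000): φ=54.12245400°, λ=109.67420300°, h=3968.1110 m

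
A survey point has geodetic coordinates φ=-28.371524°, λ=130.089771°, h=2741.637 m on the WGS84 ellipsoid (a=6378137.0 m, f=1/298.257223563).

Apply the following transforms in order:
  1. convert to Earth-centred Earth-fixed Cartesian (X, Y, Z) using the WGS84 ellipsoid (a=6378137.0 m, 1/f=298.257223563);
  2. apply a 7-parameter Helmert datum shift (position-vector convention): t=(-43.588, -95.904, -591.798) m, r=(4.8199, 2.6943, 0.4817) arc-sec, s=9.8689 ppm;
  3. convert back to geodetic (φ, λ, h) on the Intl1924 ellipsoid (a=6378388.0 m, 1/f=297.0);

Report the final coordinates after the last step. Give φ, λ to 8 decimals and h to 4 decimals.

start: φ=-28.371524°, λ=130.089771°, h=2741.637 m
→ ECEF (a=6378137.000, f=1/298.257223563): X=-3618360.3263, Y=4298498.3382, Z=-3014098.9220
→ Helmert 7p (PV): X=-3618489.0337, Y=4298506.8382, Z=-3014572.7548
→ geod (Bowring, a=6378388.000): φ=-28.37558891°, λ=130.09071926°, h=2815.0423 m

φ=-28.37558891°, λ=130.09071926°, h=2815.0423 m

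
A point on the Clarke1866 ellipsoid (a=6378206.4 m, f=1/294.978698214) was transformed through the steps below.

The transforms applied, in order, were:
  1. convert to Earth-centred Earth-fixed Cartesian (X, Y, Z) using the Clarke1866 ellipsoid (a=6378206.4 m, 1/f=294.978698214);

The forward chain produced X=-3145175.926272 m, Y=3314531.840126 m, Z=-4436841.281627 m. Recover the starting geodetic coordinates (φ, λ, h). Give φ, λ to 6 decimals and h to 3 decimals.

start: X=-3145175.9263, Y=3314531.8401, Z=-4436841.2816 m
→ geod (Bowring, a=6378206.400): φ=-44.35201000°, λ=133.49820500°, h=1287.2410 m

φ=-44.352010°, λ=133.498205°, h=1287.241 m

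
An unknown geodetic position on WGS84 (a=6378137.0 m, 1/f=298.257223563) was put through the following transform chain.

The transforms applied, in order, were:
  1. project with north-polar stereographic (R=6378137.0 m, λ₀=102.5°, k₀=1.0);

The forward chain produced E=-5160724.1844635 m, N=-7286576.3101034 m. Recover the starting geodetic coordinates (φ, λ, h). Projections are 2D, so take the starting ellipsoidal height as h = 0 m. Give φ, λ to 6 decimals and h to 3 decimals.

φ=20.018245°, λ=67.191932°, h=0.000 m

start: E=-5160724.1845, N=-7286576.3101 m
→ stereo⁻¹: φ=20.01824500°, λ=67.19193200°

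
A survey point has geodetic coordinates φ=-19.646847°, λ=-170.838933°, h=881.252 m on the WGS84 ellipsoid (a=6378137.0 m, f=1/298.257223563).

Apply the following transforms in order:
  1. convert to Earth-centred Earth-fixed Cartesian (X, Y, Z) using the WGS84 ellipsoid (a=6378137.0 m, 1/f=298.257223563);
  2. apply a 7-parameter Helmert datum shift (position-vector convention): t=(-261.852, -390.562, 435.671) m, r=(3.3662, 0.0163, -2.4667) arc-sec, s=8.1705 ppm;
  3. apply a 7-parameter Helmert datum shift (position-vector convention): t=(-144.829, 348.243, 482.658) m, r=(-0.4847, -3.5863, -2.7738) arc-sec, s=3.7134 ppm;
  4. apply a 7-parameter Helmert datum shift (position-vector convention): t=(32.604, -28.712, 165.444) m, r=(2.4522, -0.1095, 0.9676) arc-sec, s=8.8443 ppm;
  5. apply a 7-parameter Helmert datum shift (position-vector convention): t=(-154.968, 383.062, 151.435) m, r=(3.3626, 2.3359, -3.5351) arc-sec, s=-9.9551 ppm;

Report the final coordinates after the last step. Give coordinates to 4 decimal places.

start: φ=-19.646847°, λ=-170.838933°, h=881.252 m
→ ECEF (a=6378137.000, f=1/298.257223563): X=-5933265.7123, Y=-956842.3377, Z=-2131215.0355
→ Helmert 7p (PV): X=-5933587.6533, Y=-957134.9803, Z=-2130811.9243
→ Helmert 7p (PV): X=-5933730.3392, Y=-956715.5050, Z=-2130438.0966
→ Helmert 7p (PV): X=-5933744.5958, Y=-956755.1860, Z=-2130306.0191
→ Helmert 7p (PV): X=-5933881.0151, Y=-956226.1755, Z=-2130081.7763

X=-5933881.0151 m, Y=-956226.1755 m, Z=-2130081.7763 m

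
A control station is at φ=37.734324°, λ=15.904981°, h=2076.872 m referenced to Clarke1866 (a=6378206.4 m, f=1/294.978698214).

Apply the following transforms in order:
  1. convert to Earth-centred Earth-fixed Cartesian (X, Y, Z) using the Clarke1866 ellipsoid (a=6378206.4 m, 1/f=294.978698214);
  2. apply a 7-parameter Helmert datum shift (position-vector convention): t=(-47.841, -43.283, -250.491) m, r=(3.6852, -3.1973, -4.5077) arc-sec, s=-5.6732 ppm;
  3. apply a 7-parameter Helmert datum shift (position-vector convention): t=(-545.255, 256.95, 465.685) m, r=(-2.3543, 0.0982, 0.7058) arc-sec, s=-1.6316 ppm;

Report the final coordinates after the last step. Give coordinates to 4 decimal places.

start: φ=37.734324°, λ=15.904981°, h=2076.872 m
→ ECEF (a=6378206.400, f=1/294.978698214): X=4858883.5118, Y=1384546.0709, Z=3883241.8770
→ Helmert 7p (PV): X=4858778.1694, Y=1384319.3690, Z=3883069.4091
→ Helmert 7p (PV): X=4858222.0987, Y=1384635.0073, Z=3883510.6447

X=4858222.0987 m, Y=1384635.0073 m, Z=3883510.6447 m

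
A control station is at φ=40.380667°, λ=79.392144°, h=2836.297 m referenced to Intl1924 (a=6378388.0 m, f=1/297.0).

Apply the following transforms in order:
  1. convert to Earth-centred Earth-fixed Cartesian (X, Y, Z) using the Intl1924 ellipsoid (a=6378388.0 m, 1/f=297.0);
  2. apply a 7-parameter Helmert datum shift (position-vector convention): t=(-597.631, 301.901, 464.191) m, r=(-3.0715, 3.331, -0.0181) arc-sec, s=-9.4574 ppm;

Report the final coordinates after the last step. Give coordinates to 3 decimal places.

start: φ=40.380667°, λ=79.392144°, h=2836.297 m
→ ECEF (a=6378388.000, f=1/297.0): X=896096.5429, Y=4784621.1773, Z=4112181.4018
→ Helmert 7p (PV): X=895557.2646, Y=4784938.9838, Z=4112520.9838

X=895557.265 m, Y=4784938.984 m, Z=4112520.984 m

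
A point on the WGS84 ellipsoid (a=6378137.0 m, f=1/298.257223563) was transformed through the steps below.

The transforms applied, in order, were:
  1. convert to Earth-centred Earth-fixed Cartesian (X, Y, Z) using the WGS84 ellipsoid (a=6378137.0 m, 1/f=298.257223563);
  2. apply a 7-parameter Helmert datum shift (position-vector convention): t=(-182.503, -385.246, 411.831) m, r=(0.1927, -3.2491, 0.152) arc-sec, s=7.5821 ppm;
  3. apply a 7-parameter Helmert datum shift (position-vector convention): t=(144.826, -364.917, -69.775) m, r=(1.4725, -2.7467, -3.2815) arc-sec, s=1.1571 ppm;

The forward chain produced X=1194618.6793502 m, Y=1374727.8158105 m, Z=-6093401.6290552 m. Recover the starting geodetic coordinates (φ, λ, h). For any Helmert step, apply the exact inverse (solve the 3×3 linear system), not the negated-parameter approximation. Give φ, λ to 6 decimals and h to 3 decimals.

start: X=1194618.6794, Y=1374727.8158, Z=-6093401.6291 m
→ Helmert⁻¹: X=1194369.4537, Y=1375066.6434, Z=-6093350.5246
→ Helmert⁻¹: X=1194447.9241, Y=1375434.8875, Z=-6093736.2524
→ geod (Bowring, a=6378137.000): φ=-73.46159600°, λ=49.02847000°, h=1701.8150 m

φ=-73.461596°, λ=49.028470°, h=1701.815 m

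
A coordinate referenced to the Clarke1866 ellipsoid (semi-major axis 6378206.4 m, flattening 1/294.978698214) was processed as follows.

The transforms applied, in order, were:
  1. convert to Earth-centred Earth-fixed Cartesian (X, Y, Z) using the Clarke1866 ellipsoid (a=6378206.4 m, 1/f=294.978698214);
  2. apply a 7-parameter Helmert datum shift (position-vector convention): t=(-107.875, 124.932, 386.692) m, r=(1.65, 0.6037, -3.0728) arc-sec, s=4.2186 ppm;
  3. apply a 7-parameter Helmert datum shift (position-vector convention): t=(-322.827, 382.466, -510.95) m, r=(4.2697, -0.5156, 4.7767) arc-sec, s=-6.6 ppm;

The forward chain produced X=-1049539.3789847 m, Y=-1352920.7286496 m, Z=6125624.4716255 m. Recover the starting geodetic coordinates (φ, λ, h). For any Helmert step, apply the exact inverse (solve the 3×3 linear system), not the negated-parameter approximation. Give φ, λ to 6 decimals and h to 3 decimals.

start: X=-1049539.3790, Y=-1352920.7286, Z=6125624.4716 m
→ Helmert⁻¹: X=-1049239.4998, Y=-1353161.0151, Z=6126206.4877
→ Helmert⁻¹: X=-1049124.9683, Y=-1353246.8644, Z=6125801.7080
→ geod (Bowring, a=6378206.400): φ=74.48375700°, λ=-127.78517000°, h=2468.7390 m

φ=74.483757°, λ=-127.785170°, h=2468.739 m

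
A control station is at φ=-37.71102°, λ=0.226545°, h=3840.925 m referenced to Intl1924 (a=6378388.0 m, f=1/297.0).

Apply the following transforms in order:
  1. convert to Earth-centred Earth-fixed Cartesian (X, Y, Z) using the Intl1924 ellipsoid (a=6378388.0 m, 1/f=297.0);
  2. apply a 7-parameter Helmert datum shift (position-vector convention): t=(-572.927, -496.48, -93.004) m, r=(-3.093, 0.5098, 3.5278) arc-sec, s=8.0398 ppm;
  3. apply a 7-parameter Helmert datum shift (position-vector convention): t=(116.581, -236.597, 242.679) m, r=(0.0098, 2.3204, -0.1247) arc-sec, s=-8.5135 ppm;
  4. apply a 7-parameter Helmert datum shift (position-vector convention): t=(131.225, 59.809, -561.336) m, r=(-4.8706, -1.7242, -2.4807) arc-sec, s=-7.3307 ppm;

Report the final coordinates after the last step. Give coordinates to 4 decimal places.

start: φ=-37.711020°, λ=0.226545°, h=3840.925 m
→ ECEF (a=6378388.000, f=1/297.0): X=5055337.5071, Y=19988.6870, Z=-3882531.0368
→ Helmert 7p (PV): X=5054795.2860, Y=19520.6110, Z=-3882668.0501
→ Helmert 7p (PV): X=5054825.1667, Y=19280.9764, Z=-3882449.1791
→ Helmert 7p (PV): X=5054952.0219, Y=19188.1743, Z=-3882940.2555

X=5054952.0219 m, Y=19188.1743 m, Z=-3882940.2555 m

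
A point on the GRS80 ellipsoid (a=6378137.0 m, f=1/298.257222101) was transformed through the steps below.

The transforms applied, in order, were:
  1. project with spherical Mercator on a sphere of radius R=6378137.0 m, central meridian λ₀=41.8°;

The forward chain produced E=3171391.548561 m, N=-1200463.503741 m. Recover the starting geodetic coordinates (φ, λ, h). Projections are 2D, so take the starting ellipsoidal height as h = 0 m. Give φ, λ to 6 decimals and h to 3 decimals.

start: E=3171391.5486, N=-1200463.5037 m
→ merc⁻¹: φ=-10.72083500°, λ=70.28909500°

φ=-10.720835°, λ=70.289095°, h=0.000 m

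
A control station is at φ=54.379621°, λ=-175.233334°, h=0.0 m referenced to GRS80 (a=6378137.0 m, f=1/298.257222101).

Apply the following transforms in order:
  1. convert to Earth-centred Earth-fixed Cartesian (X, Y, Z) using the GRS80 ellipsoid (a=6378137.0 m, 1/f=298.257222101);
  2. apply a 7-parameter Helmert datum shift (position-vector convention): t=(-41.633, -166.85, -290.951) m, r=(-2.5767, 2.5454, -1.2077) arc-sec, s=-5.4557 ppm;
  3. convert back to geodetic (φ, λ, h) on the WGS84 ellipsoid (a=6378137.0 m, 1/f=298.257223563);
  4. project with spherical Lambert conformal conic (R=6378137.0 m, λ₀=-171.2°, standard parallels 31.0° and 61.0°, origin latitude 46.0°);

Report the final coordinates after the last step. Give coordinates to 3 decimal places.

start: φ=54.379621°, λ=-175.233334°, h=0.000 m
→ ECEF (a=6378137.000, f=1/298.257222101): X=-3710071.6973, Y=-309369.8353, Z=5161467.2995
→ Helmert 7p (PV): X=-3710031.2062, Y=-309448.7970, Z=5161197.8374
→ geod (Bowring, a=6378137.000): φ=54.37845782°, λ=-175.23207120°, h=-238.7216 m
→ lcc (R=6378137.0, λ₀=-171.2°): E=-254721.3978, N=909717.6299

E=-254721.398 m, N=909717.630 m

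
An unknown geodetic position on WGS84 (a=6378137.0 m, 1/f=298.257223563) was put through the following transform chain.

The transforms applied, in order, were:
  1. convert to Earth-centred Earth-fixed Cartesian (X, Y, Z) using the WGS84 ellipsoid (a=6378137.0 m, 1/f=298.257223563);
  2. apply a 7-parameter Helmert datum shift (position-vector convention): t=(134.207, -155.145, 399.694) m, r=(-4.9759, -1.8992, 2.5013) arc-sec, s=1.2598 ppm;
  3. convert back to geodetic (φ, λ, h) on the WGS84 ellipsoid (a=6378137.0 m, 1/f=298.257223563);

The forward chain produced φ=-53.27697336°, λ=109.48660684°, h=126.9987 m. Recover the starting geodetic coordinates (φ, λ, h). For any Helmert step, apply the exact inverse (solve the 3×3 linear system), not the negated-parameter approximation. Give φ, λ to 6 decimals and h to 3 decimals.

φ=-53.276269°, λ=109.487081°, h=553.043 m

start: φ=-53.276973°, λ=109.486607°, h=126.999 m
→ ECEF (a=6378137.000, f=1/298.257223563): X=-1274998.8865, Y=3603162.2793, Z=-5089136.1026
→ Helmert⁻¹: X=-1275134.6507, Y=3603451.1246, Z=-5089430.7148
→ geod (Bowring, a=6378137.000): φ=-53.27626900°, λ=109.48708100°, h=553.0430 m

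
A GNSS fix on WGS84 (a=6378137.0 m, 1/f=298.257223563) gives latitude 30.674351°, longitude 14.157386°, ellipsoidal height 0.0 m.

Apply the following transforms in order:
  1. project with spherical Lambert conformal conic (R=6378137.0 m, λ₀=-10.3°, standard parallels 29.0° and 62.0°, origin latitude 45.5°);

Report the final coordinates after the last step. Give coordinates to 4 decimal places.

E=2287084.5240 m, N=-1245571.7496 m

start: φ=30.674351°, λ=14.157386°, h=0.000 m
→ lcc (R=6378137.0, λ₀=-10.3°): E=2287084.5240, N=-1245571.7496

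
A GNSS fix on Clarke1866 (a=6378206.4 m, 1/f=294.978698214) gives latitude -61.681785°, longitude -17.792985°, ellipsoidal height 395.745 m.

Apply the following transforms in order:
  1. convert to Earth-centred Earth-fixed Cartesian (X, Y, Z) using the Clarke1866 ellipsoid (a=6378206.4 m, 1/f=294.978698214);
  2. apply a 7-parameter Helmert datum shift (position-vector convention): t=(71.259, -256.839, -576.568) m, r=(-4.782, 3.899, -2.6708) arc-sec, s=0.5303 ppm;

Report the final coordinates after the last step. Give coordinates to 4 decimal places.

start: φ=-61.681785°, λ=-17.792985°, h=395.745 m
→ ECEF (a=6378206.400, f=1/294.978698214): X=2888657.2374, Y=-927056.2619, Z=-5591932.4327
→ Helmert 7p (PV): X=2888612.3206, Y=-927480.6383, Z=-5592545.0774

X=2888612.3206 m, Y=-927480.6383 m, Z=-5592545.0774 m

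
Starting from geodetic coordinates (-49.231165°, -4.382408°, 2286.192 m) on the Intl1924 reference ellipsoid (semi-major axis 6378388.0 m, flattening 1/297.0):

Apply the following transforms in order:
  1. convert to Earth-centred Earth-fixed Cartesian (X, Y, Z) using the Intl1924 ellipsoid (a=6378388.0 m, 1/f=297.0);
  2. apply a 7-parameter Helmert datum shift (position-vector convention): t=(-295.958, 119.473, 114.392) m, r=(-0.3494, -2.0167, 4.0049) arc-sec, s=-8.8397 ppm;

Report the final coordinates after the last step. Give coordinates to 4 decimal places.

X=4162204.5246 m, Y=-318805.1488 m, Z=-4809010.4591 m

start: φ=-49.231165°, λ=-4.382408°, h=2286.192 m
→ ECEF (a=6378388.000, f=1/297.0): X=4162484.0636, Y=-319000.1146, Z=-4809208.6007
→ Helmert 7p (PV): X=4162204.5246, Y=-318805.1488, Z=-4809010.4591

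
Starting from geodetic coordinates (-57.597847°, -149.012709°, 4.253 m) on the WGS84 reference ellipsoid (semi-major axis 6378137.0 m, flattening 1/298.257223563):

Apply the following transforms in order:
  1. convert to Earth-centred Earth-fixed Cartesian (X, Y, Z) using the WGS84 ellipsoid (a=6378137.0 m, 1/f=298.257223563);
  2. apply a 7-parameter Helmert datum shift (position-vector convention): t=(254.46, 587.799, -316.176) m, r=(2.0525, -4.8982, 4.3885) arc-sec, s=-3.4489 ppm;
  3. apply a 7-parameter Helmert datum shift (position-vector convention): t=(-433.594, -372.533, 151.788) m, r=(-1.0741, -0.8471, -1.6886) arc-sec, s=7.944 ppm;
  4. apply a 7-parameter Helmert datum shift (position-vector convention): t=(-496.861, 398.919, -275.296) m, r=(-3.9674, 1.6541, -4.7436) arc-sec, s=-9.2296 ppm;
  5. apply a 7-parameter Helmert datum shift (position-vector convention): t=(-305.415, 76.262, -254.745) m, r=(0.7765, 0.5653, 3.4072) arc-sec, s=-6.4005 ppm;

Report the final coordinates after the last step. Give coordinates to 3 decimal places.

start: φ=-57.597847°, λ=-149.012709°, h=4.253 m
→ ECEF (a=6378137.000, f=1/298.257223563): X=-2937017.0778, Y=-1763851.3435, Z=-5361873.4297
→ Helmert 7p (PV): X=-2936587.6320, Y=-1763266.5943, Z=-5362258.4103
→ Helmert 7p (PV): X=-2937036.9672, Y=-1763657.0175, Z=-5362152.0983
→ Helmert 7p (PV): X=-2937590.2804, Y=-1763277.4138, Z=-5362320.4282
→ Helmert 7p (PV): X=-2937862.4629, Y=-1763218.2037, Z=-5362539.4388

X=-2937862.463 m, Y=-1763218.204 m, Z=-5362539.439 m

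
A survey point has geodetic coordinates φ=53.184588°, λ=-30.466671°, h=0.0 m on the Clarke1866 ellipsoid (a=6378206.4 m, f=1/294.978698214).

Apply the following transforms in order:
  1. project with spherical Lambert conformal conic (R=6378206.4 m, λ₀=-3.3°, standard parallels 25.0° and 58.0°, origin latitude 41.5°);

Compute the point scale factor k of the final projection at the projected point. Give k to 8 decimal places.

0.97746332

start: φ=53.184588°, λ=-30.466671°, h=0.000 m
→ into lcc (λ₀=-3.3°): φ=53.18458800°, λ−λ₀=-27.16667100°
scale k = 0.97746332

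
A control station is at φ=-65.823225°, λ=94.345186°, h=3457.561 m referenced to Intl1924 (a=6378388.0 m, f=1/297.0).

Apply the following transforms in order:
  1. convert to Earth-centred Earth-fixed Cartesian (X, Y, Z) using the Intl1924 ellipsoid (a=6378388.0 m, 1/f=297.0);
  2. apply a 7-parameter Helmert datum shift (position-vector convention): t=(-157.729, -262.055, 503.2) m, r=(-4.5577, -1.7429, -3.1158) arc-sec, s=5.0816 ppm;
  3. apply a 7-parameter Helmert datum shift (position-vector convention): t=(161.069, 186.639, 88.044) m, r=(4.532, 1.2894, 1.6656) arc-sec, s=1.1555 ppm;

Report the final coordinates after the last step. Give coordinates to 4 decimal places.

start: φ=-65.823225°, λ=94.345186°, h=3457.561 m
→ ECEF (a=6378388.000, f=1/297.0): X=-198583.7699, Y=2613510.7837, Z=-5799188.3130
→ Helmert 7p (PV): X=-198654.0263, Y=2613136.8677, Z=-5798774.0095
→ Helmert 7p (PV): X=-198550.5374, Y=2613452.3314, Z=-5798634.0089

X=-198550.5374 m, Y=2613452.3314 m, Z=-5798634.0089 m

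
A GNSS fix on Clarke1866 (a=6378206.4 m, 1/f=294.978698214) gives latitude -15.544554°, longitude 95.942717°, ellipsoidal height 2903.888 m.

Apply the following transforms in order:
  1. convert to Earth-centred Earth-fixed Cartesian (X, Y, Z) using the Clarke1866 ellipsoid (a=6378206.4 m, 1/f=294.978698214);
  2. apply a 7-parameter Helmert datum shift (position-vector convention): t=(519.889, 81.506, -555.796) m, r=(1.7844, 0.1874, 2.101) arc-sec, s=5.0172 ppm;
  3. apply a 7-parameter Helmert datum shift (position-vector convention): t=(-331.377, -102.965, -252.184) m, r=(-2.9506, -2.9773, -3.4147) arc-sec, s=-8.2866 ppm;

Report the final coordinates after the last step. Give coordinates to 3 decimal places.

X=-636399.258 m, Y=6116104.971 m, Z=-1699747.466 m

start: φ=-15.544554°, λ=95.942717°, h=2903.888 m
→ ECEF (a=6378206.400, f=1/294.978698214): X=-636651.7882, Y=6116151.9928, Z=-1698901.8592
→ Helmert 7p (PV): X=-636198.9360, Y=6116272.3972, Z=-1699412.6893
→ Helmert 7p (PV): X=-636399.2577, Y=6116104.9715, Z=-1699747.4660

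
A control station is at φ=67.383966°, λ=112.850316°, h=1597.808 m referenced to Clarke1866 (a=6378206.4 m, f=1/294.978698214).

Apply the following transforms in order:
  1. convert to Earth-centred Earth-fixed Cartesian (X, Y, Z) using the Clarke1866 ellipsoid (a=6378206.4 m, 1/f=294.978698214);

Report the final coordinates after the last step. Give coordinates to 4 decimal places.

start: φ=67.383966°, λ=112.850316°, h=1597.808 m
→ ECEF (a=6378206.400, f=1/294.978698214): X=-955466.3700, Y=2267388.7839, Z=5866299.7269

X=-955466.3700 m, Y=2267388.7839 m, Z=5866299.7269 m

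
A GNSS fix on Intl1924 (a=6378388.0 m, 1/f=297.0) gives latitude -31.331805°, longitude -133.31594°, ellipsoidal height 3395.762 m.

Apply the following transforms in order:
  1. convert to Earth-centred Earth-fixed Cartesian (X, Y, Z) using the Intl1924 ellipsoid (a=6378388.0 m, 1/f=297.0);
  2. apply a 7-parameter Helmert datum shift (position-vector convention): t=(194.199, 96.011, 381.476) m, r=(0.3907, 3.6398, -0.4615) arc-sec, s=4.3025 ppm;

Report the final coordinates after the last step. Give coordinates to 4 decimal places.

start: φ=-31.331805°, λ=-133.315940°, h=3395.762 m
→ ECEF (a=6378388.000, f=1/297.0): X=-3742990.3770, Y=-3969751.6159, Z=-3299186.1954
→ Helmert 7p (PV): X=-3742879.3828, Y=-3969658.0609, Z=-3298760.3835

X=-3742879.3828 m, Y=-3969658.0609 m, Z=-3298760.3835 m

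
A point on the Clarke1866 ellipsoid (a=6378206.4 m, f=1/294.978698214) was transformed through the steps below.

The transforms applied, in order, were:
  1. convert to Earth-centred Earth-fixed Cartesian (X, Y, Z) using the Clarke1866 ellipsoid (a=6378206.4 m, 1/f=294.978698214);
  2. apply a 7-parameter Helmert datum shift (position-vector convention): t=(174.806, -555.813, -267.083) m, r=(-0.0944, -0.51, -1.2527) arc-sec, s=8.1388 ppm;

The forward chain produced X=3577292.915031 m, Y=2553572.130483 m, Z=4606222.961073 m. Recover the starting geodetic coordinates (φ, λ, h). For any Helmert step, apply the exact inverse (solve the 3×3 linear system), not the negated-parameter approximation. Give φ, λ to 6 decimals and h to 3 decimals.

start: X=3577292.9150, Y=2553572.1305, Z=4606222.9611 m
→ Helmert⁻¹: X=3577084.8736, Y=2554126.7725, Z=4606444.8775
→ geod (Bowring, a=6378206.400): φ=46.53767600°, λ=35.52777200°, h=119.1370 m

φ=46.537676°, λ=35.527772°, h=119.137 m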